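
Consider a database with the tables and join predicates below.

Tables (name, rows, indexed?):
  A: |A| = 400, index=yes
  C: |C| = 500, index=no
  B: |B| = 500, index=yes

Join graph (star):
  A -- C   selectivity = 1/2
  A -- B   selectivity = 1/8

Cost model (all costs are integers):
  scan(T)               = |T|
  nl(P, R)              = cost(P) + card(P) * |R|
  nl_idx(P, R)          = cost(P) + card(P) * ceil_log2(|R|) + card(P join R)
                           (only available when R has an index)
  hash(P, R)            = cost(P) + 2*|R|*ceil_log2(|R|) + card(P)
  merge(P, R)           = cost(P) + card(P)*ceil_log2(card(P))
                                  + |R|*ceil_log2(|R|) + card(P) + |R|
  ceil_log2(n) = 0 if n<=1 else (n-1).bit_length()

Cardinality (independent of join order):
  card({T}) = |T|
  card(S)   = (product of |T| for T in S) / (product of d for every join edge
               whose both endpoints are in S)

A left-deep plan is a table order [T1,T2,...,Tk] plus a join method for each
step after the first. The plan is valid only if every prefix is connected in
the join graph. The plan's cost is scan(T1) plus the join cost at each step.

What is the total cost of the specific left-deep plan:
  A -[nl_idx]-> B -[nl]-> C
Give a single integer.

12529000

step 1: scan A: cost=400, card=400
step 2: join B via nl_idx
    card(P join B) = 400*500/(8) = 25000
    cost = 400 + 400*9 + 25000 = 29000
step 3: join C via nl
    card(P join C) = 25000*500/(2) = 6250000
    cost = 29000 + 25000*500 = 12529000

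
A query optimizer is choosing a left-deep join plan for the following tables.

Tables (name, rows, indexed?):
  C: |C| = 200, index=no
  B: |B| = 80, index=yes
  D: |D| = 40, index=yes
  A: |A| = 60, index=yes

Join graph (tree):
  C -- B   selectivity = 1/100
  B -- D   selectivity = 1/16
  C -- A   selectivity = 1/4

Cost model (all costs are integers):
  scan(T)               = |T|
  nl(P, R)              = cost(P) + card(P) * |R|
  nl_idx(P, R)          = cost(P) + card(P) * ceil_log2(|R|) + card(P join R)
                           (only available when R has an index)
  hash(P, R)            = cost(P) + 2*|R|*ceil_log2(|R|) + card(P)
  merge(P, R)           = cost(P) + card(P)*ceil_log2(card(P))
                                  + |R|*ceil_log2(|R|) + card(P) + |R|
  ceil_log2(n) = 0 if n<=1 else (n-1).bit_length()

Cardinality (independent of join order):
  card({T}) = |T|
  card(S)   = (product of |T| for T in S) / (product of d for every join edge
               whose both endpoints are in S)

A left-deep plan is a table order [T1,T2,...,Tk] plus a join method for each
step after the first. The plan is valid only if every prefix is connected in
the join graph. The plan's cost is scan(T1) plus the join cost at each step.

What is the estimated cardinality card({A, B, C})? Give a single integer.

Tables in S: A(60), B(80), C(200)
Edges inside S: C-B(d=100), C-A(d=4)
numerator = 60 * 80 * 200 = 960000
denominator = 100 * 4 = 400
card(S) = 960000 / 400 = 2400

2400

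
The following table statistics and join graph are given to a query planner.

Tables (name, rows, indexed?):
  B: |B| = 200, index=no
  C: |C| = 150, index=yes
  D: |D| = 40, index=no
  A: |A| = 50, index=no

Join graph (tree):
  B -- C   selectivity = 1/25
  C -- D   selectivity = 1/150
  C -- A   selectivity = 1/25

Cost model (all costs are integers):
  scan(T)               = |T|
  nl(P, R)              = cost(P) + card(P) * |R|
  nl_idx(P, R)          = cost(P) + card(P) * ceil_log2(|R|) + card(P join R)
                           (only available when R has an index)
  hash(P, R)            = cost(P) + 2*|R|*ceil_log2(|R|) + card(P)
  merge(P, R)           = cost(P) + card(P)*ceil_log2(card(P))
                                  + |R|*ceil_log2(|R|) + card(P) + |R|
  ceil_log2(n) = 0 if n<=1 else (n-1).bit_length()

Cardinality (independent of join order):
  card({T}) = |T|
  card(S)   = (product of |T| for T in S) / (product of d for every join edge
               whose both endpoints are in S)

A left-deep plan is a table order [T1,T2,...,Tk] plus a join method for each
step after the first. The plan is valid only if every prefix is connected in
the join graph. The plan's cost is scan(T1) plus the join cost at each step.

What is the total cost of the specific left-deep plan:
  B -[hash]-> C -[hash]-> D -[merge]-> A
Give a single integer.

8030

step 1: scan B: cost=200, card=200
step 2: join C via hash
    card(P join C) = 200*150/(25) = 1200
    cost = 200 + 2*150*8 + 200 = 2800
step 3: join D via hash
    card(P join D) = 1200*40/(150) = 320
    cost = 2800 + 2*40*6 + 1200 = 4480
step 4: join A via merge
    card(P join A) = 320*50/(25) = 640
    cost = 4480 + 320*9 + 50*6 + 320 + 50 = 8030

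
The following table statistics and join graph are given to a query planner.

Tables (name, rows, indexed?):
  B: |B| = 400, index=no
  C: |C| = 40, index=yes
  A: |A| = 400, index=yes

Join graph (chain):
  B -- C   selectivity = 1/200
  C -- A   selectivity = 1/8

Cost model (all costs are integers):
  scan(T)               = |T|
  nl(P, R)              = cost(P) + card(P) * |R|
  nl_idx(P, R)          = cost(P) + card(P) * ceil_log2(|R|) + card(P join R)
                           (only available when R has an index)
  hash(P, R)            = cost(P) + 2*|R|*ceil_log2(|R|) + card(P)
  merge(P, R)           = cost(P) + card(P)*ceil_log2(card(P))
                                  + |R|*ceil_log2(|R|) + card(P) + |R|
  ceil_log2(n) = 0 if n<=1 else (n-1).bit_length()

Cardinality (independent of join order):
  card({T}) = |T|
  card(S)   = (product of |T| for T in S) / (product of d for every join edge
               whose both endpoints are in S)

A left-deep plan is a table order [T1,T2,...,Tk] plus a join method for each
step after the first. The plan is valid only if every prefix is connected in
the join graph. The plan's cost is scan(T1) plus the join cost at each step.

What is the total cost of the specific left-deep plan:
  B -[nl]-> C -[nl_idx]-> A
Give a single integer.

21120

step 1: scan B: cost=400, card=400
step 2: join C via nl
    card(P join C) = 400*40/(200) = 80
    cost = 400 + 400*40 = 16400
step 3: join A via nl_idx
    card(P join A) = 80*400/(8) = 4000
    cost = 16400 + 80*9 + 4000 = 21120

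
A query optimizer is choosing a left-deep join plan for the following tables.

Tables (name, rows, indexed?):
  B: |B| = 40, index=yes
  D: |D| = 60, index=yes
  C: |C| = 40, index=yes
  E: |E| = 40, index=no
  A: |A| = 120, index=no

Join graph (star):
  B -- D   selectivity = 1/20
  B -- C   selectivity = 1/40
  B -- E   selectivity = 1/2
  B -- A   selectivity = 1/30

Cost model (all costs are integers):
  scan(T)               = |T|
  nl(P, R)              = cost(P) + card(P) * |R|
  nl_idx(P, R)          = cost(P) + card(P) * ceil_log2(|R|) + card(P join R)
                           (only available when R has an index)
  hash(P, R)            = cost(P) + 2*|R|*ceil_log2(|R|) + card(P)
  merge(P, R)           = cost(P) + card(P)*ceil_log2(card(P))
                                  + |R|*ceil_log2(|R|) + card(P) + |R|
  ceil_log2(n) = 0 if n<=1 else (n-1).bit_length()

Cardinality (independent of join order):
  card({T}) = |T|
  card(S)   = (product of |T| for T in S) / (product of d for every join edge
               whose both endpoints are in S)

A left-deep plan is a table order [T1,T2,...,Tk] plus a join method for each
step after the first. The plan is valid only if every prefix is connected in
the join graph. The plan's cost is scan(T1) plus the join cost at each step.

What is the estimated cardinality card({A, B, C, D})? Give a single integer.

480

Tables in S: A(120), B(40), C(40), D(60)
Edges inside S: B-D(d=20), B-C(d=40), B-A(d=30)
numerator = 120 * 40 * 40 * 60 = 11520000
denominator = 20 * 40 * 30 = 24000
card(S) = 11520000 / 24000 = 480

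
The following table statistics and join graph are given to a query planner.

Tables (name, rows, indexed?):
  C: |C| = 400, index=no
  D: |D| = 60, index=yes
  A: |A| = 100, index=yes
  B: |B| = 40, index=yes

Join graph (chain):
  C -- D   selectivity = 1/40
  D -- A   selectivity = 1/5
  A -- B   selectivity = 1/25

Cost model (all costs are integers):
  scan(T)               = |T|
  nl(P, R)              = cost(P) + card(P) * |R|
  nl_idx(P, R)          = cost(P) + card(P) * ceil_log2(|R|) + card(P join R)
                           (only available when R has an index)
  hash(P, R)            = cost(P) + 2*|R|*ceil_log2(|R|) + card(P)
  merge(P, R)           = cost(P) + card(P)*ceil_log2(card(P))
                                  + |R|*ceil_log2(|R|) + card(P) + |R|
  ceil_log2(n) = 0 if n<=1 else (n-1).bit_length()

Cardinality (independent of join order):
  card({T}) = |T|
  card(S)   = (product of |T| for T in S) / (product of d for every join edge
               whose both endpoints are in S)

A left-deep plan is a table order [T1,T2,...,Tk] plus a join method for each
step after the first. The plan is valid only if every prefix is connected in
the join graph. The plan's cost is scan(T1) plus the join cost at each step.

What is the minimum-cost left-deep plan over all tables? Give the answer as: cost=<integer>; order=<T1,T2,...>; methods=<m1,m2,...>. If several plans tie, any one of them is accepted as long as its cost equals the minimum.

cost=10480; order=B,A,D,C; methods=nl_idx,hash,hash

Selinger DP (subsets sized 1..n):
  {C}: scan cost=400, card=400
  {D}: scan cost=60, card=60
  {A}: scan cost=100, card=100
  {B}: scan cost=40, card=40
  {CD}: card=600; try (D,hash)→1520, (D,nl_idx)→3400, (C,merge)→4480, (D,merge)→4820, (C,hash)→7320, (C,nl)→24060 …(+1); best=1520 via (D,hash)
  {AD}: card=1200; try (D,hash)→920, (A,merge)→1280, (D,merge)→1320, (A,hash)→1520, (A,nl_idx)→1680, (D,nl_idx)→1900 …(+2); best=920 via (D,hash)
  {AB}: card=160; try (A,nl_idx)→480, (B,hash)→680, (B,nl_idx)→860, (A,merge)→1120, (B,merge)→1180, (A,hash)→1480 …(+2); best=480 via (A,nl_idx)
  {ACD}: card=12000; try (A,hash)→3520, (A,merge)→8920, (C,hash)→9320, (A,nl_idx)→17720, (C,merge)→19320, (A,nl)→61520 …(+1); best=3520 via (A,hash)
  {ABD}: card=1920; try (D,hash)→1360, (D,merge)→2340, (B,hash)→2600, (D,nl_idx)→3360, (B,nl_idx)→10040, (D,nl)→10080 …(+2); best=1360 via (D,hash)
  {ABCD}: card=19200; try (C,hash)→10480, (B,hash)→16000, (C,merge)→28400, (B,nl_idx)→94720, (B,merge)→183800, (B,nl)→483520 …(+1); best=10480 via (C,hash)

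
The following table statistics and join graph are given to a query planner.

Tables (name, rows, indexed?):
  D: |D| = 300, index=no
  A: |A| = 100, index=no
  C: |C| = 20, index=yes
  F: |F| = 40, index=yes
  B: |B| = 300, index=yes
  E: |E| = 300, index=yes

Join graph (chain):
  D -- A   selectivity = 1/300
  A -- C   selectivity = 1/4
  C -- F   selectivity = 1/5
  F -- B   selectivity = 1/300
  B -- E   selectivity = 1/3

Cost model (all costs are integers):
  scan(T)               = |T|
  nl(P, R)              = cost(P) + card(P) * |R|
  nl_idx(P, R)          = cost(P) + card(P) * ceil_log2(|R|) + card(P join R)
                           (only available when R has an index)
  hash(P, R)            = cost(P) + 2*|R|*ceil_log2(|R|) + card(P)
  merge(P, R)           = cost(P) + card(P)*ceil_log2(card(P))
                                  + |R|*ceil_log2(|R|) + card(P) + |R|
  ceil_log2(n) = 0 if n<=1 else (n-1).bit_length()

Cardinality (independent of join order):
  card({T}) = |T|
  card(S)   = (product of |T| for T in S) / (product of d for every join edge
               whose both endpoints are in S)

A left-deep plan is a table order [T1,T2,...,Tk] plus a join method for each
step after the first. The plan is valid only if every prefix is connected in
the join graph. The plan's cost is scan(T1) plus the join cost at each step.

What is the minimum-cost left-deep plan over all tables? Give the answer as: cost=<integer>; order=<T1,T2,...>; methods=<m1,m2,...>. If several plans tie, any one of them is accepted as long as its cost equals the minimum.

Selinger DP (subsets sized 1..n):
  {D}: scan cost=300, card=300
  {A}: scan cost=100, card=100
  {C}: scan cost=20, card=20
  {F}: scan cost=40, card=40
  {B}: scan cost=300, card=300
  {E}: scan cost=300, card=300
  {AD}: card=100; try (A,hash)→2000, (D,merge)→3900, (A,merge)→4100, (D,hash)→5600, (D,nl)→30100, (A,nl)→30300; best=2000 via (A,hash)
  {AC}: card=500; try (C,hash)→400, (A,merge)→940, (C,merge)→1020, (C,nl_idx)→1100, (A,hash)→1440, (A,nl)→2020 …(+1); best=400 via (C,hash)
  {CF}: card=160; try (C,hash)→280, (F,nl_idx)→300, (C,nl_idx)→400, (F,merge)→420, (C,merge)→440, (F,hash)→520 …(+2); best=280 via (C,hash)
  {BF}: card=40; try (B,nl_idx)→440, (F,hash)→1080, (F,nl_idx)→2140, (B,merge)→3320, (F,merge)→3580, (B,hash)→5480 …(+2); best=440 via (B,nl_idx)
  {BE}: card=30000; try (E,hash)→6000, (B,hash)→6000, (E,merge)→6300, (B,merge)→6300, (E,nl_idx)→33000, (B,nl_idx)→33000 …(+2); best=6000 via (E,hash)
  {ACD}: card=500; try (C,hash)→2300, (C,merge)→2920, (C,nl_idx)→3000, (C,nl)→4000, (D,hash)→6300, (D,merge)→8400 …(+1); best=2300 via (C,hash)
  {ACF}: card=4000; try (F,hash)→1380, (A,hash)→1840, (A,merge)→2520, (F,merge)→5680, (F,nl_idx)→7400, (A,nl)→16280 …(+1); best=1380 via (F,hash)
  {BCF}: card=160; try (C,hash)→680, (C,nl_idx)→800, (C,merge)→840, (C,nl)→1240, (B,nl_idx)→1880, (B,merge)→4720 …(+2); best=680 via (C,hash)
  {BEF}: card=4000; try (E,merge)→3720, (E,nl_idx)→4800, (E,hash)→5880, (E,nl)→12440, (F,hash)→36480, (F,nl_idx)→190000 …(+2); best=3720 via (E,merge)
  {ACDF}: card=4000; try (F,hash)→3280, (F,merge)→7580, (F,nl_idx)→9300, (D,hash)→10780, (F,nl)→22300, (D,merge)→56380 …(+1); best=3280 via (F,hash)
  {ABCF}: card=4000; try (A,hash)→2240, (A,merge)→2920, (B,hash)→10780, (A,nl)→16680, (B,nl_idx)→41380, (B,merge)→56380 …(+1); best=2240 via (A,hash)
  {BCEF}: card=16000; try (E,merge)→5120, (E,hash)→6240, (C,hash)→7920, (E,nl_idx)→18120, (C,nl_idx)→39720, (E,nl)→48680 …(+2); best=5120 via (E,merge)
  {ABCDF}: card=4000; try (D,hash)→11640, (B,hash)→12680, (B,nl_idx)→43280, (D,merge)→57240, (B,merge)→58280, (D,nl)→1202240 …(+1); best=11640 via (D,hash)
  {ABCEF}: card=400000; try (E,hash)→11640, (A,hash)→22520, (E,merge)→57240, (A,merge)→245920, (E,nl_idx)→438240, (E,nl)→1202240 …(+1); best=11640 via (E,hash)
  {ABCDEF}: card=400000; try (E,hash)→21040, (E,merge)→66640, (D,hash)→417040, (E,nl_idx)→447640, (E,nl)→1211640, (D,merge)→8014640 …(+1); best=21040 via (E,hash)

cost=21040; order=F,B,C,A,D,E; methods=nl_idx,hash,hash,hash,hash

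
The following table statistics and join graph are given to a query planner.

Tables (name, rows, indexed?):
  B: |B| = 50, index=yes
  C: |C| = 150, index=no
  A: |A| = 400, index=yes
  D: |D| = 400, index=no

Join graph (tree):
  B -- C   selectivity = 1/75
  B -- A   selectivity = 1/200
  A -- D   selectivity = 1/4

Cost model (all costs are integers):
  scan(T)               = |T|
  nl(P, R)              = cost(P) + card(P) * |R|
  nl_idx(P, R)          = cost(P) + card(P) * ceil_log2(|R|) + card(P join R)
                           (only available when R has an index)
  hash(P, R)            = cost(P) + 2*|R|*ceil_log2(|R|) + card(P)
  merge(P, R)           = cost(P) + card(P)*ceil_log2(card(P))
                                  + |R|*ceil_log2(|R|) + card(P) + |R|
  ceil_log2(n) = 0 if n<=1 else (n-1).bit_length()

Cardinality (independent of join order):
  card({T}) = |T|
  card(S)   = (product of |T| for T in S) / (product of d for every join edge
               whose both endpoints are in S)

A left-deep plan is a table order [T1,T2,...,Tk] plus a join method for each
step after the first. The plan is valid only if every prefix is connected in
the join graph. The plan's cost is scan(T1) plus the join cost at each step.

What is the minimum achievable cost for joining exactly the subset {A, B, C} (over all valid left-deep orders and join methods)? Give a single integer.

Selinger DP over subsets of {A,B,C}:
  {B}: scan cost=50, card=50
  {C}: scan cost=150, card=150
  {A}: scan cost=400, card=400
  {BC}: card=100; try (B,hash)→900, (B,nl_idx)→1150, (C,merge)→1750, (B,merge)→1850, (C,hash)→2500, (C,nl)→7550 …(+1); best=900 via (B,hash)
  {AB}: card=100; try (A,nl_idx)→600, (B,hash)→1400, (B,nl_idx)→2900, (A,merge)→4400, (B,merge)→4750, (A,hash)→7300 …(+2); best=600 via (A,nl_idx)
  {ABC}: card=200; try (A,nl_idx)→2000, (C,merge)→2750, (C,hash)→3100, (A,merge)→5700, (A,hash)→8200, (C,nl)→15600 …(+1); best=2000 via (A,nl_idx)

2000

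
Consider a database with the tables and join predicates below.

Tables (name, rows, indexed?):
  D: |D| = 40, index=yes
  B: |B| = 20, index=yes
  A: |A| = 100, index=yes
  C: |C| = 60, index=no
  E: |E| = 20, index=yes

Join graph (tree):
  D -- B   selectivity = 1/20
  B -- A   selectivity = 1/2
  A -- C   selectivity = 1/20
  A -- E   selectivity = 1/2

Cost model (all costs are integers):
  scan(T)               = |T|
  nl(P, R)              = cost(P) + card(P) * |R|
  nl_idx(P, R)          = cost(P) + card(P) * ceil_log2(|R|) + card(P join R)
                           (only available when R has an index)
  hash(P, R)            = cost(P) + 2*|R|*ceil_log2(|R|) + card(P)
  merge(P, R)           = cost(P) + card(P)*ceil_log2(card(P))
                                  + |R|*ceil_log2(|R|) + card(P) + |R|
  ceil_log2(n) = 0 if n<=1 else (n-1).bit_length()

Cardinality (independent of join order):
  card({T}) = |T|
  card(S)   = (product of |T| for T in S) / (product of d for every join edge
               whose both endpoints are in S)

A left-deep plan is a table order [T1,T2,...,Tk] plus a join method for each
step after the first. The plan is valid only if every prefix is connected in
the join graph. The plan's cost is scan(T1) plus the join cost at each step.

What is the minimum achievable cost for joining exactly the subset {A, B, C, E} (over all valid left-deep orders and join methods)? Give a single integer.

4480

Selinger DP over subsets of {A,B,C,E}:
  {B}: scan cost=20, card=20
  {A}: scan cost=100, card=100
  {C}: scan cost=60, card=60
  {E}: scan cost=20, card=20
  {AB}: card=1000; try (B,hash)→400, (A,merge)→940, (B,merge)→1020, (A,nl_idx)→1160, (A,hash)→1440, (B,nl_idx)→1600 …(+2); best=400 via (B,hash)
  {AC}: card=300; try (A,nl_idx)→780, (C,hash)→920, (A,merge)→1280, (C,merge)→1320, (A,hash)→1520, (A,nl)→6060 …(+1); best=780 via (A,nl_idx)
  {AE}: card=1000; try (E,hash)→400, (A,merge)→940, (E,merge)→1020, (A,nl_idx)→1160, (A,hash)→1440, (E,nl_idx)→1600 …(+2); best=400 via (E,hash)
  {ABC}: card=3000; try (B,hash)→1280, (C,hash)→2120, (B,merge)→3900, (B,nl_idx)→5280, (B,nl)→6780, (C,merge)→11820 …(+1); best=1280 via (B,hash)
  {ABE}: card=10000; try (E,hash)→1600, (B,hash)→1600, (E,merge)→11520, (B,merge)→11520, (E,nl_idx)→15400, (B,nl_idx)→15400 …(+2); best=1600 via (E,hash)
  {ACE}: card=3000; try (E,hash)→1280, (C,hash)→2120, (E,merge)→3900, (E,nl_idx)→5280, (E,nl)→6780, (C,merge)→11820 …(+1); best=1280 via (E,hash)
  {ABCE}: card=30000; try (E,hash)→4480, (B,hash)→4480, (C,hash)→12320, (E,merge)→40400, (B,merge)→40400, (E,nl_idx)→46280 …(+5); best=4480 via (E,hash)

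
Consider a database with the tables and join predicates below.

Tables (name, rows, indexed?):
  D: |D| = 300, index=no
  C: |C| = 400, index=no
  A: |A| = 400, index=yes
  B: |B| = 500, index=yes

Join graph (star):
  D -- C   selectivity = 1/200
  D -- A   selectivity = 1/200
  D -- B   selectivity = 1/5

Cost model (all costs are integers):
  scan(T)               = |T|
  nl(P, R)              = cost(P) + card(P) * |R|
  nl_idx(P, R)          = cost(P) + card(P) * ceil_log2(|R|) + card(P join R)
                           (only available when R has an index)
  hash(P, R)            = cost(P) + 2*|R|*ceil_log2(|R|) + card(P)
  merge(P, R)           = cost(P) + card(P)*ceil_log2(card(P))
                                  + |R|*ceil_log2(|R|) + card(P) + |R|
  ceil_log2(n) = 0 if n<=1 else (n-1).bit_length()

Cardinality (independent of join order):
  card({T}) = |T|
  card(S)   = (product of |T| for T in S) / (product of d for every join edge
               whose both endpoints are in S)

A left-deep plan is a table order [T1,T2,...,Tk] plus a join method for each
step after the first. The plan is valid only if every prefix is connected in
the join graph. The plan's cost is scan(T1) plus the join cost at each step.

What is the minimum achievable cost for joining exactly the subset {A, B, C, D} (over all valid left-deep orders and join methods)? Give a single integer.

Selinger DP over subsets of {A,B,C,D}:
  {D}: scan cost=300, card=300
  {C}: scan cost=400, card=400
  {A}: scan cost=400, card=400
  {B}: scan cost=500, card=500
  {CD}: card=600; try (D,hash)→6200, (C,merge)→7300, (D,merge)→7400, (C,hash)→7800, (C,nl)→120300, (D,nl)→120400; best=6200 via (D,hash)
  {AD}: card=600; try (A,nl_idx)→3600, (D,hash)→6200, (A,merge)→7300, (D,merge)→7400, (A,hash)→7800, (A,nl)→120300 …(+1); best=3600 via (A,nl_idx)
  {BD}: card=30000; try (D,hash)→6400, (B,merge)→8300, (D,merge)→8500, (B,hash)→9600, (B,nl_idx)→33000, (B,nl)→150300 …(+1); best=6400 via (D,hash)
  {ACD}: card=1200; try (C,hash)→11400, (A,nl_idx)→12800, (A,hash)→14000, (C,merge)→14200, (A,merge)→16800, (C,nl)→243600 …(+1); best=11400 via (C,hash)
  {BCD}: card=60000; try (B,hash)→15800, (B,merge)→17800, (C,hash)→43600, (B,nl_idx)→71600, (B,nl)→306200, (C,merge)→490400 …(+1); best=15800 via (B,hash)
  {ABD}: card=60000; try (B,hash)→13200, (B,merge)→15200, (A,hash)→43600, (B,nl_idx)→69000, (B,nl)→303600, (A,nl_idx)→336400 …(+2); best=13200 via (B,hash)
  {ABCD}: card=120000; try (B,hash)→21600, (B,merge)→30800, (C,hash)→80400, (A,hash)→83000, (B,nl_idx)→142200, (B,nl)→611400 …(+5); best=21600 via (B,hash)

21600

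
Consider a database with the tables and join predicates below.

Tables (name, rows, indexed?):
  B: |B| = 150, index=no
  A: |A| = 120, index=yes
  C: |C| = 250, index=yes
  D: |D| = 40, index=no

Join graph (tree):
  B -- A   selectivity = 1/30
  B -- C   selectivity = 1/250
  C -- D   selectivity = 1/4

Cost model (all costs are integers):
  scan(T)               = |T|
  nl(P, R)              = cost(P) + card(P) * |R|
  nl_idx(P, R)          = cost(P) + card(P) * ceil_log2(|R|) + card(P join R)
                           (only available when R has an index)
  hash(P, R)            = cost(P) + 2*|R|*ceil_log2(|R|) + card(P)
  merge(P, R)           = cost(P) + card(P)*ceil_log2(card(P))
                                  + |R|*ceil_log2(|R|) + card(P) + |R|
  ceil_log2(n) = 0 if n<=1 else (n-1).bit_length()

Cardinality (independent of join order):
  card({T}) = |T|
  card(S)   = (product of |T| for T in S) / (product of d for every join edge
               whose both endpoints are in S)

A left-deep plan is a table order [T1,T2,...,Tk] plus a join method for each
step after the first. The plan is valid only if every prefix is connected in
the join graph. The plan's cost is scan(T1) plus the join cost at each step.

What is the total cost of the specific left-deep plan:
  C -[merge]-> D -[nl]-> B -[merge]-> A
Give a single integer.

step 1: scan C: cost=250, card=250
step 2: join D via merge
    card(P join D) = 250*40/(4) = 2500
    cost = 250 + 250*8 + 40*6 + 250 + 40 = 2780
step 3: join B via nl
    card(P join B) = 2500*150/(250) = 1500
    cost = 2780 + 2500*150 = 377780
step 4: join A via merge
    card(P join A) = 1500*120/(30) = 6000
    cost = 377780 + 1500*11 + 120*7 + 1500 + 120 = 396740

396740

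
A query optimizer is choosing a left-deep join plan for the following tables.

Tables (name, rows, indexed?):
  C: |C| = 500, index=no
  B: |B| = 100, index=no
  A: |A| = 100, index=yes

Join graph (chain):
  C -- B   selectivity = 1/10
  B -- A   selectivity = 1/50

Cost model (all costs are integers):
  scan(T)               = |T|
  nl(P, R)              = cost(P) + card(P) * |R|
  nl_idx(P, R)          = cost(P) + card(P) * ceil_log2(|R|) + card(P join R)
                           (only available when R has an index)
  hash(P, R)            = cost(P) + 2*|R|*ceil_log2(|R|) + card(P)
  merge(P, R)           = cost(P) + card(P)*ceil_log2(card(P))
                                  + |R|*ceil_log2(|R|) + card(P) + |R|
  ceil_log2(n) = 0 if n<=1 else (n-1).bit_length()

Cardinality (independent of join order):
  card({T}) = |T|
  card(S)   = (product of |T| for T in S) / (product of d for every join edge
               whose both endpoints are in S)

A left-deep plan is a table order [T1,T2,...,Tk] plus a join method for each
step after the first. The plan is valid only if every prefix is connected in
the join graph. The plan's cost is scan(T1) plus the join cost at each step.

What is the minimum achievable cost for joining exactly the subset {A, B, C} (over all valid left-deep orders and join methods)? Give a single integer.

Selinger DP over subsets of {A,B,C}:
  {C}: scan cost=500, card=500
  {B}: scan cost=100, card=100
  {A}: scan cost=100, card=100
  {BC}: card=5000; try (B,hash)→2400, (C,merge)→5900, (B,merge)→6300, (C,hash)→9200, (C,nl)→50100, (B,nl)→50500; best=2400 via (B,hash)
  {AB}: card=200; try (A,nl_idx)→1000, (B,hash)→1600, (A,hash)→1600, (B,merge)→1700, (A,merge)→1700, (B,nl)→10100 …(+1); best=1000 via (A,nl_idx)
  {ABC}: card=10000; try (C,merge)→7800, (A,hash)→8800, (C,hash)→10200, (A,nl_idx)→47400, (A,merge)→73200, (C,nl)→101000 …(+1); best=7800 via (C,merge)

7800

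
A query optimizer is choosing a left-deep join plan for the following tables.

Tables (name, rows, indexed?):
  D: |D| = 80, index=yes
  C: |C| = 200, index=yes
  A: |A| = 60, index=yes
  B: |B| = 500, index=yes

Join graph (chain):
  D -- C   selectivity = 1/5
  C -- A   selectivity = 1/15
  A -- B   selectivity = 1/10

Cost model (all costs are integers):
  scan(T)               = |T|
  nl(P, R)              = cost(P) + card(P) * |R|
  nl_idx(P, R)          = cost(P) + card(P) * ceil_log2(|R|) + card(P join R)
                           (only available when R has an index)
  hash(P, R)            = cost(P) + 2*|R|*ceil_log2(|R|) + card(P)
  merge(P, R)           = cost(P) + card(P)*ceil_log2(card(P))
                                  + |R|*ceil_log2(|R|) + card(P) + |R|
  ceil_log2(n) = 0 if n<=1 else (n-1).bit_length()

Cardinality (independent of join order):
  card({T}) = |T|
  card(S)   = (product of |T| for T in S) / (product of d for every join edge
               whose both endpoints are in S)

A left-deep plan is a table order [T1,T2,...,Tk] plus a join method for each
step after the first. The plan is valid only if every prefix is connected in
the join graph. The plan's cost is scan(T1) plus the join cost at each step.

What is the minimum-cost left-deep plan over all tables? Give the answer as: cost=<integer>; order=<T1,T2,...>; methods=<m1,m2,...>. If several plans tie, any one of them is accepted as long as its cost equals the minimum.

cost=24840; order=C,A,D,B; methods=hash,hash,hash

Selinger DP (subsets sized 1..n):
  {D}: scan cost=80, card=80
  {C}: scan cost=200, card=200
  {A}: scan cost=60, card=60
  {B}: scan cost=500, card=500
  {CD}: card=3200; try (D,hash)→1520, (C,merge)→2520, (D,merge)→2640, (C,hash)→3360, (C,nl_idx)→3920, (D,nl_idx)→4800 …(+2); best=1520 via (D,hash)
  {AC}: card=800; try (A,hash)→1120, (C,nl_idx)→1340, (A,nl_idx)→2200, (C,merge)→2280, (A,merge)→2420, (C,hash)→3320 …(+2); best=1120 via (A,hash)
  {AB}: card=3000; try (A,hash)→1720, (B,nl_idx)→3600, (B,merge)→5480, (A,merge)→5920, (A,nl_idx)→6500, (B,hash)→9120 …(+2); best=1720 via (A,hash)
  {ACD}: card=12800; try (D,hash)→3040, (A,hash)→5440, (D,merge)→10560, (D,nl_idx)→19520, (A,nl_idx)→33520, (A,merge)→43540 …(+2); best=3040 via (D,hash)
  {ABC}: card=40000; try (C,hash)→7920, (B,hash)→10920, (B,merge)→14920, (C,merge)→42520, (B,nl_idx)→48320, (C,nl_idx)→65720 …(+2); best=7920 via (C,hash)
  {ABCD}: card=640000; try (B,hash)→24840, (D,hash)→49040, (B,merge)→200040, (D,merge)→688560, (B,nl_idx)→758240, (D,nl_idx)→927920 …(+2); best=24840 via (B,hash)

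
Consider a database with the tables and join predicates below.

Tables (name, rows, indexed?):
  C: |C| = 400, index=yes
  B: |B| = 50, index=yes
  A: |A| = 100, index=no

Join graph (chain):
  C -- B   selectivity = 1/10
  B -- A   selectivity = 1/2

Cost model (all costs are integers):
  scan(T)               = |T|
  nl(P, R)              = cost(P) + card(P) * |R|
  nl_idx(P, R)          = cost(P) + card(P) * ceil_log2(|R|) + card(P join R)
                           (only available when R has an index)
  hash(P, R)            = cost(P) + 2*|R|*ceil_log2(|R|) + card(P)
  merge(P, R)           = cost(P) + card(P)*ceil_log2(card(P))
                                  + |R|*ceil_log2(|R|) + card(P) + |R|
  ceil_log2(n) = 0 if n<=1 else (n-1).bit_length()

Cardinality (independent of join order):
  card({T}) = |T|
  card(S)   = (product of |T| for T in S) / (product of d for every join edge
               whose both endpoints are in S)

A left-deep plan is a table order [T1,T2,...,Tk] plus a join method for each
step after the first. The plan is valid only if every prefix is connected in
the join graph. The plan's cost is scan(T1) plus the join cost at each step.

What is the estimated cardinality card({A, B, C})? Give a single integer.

Tables in S: A(100), B(50), C(400)
Edges inside S: C-B(d=10), B-A(d=2)
numerator = 100 * 50 * 400 = 2000000
denominator = 10 * 2 = 20
card(S) = 2000000 / 20 = 100000

100000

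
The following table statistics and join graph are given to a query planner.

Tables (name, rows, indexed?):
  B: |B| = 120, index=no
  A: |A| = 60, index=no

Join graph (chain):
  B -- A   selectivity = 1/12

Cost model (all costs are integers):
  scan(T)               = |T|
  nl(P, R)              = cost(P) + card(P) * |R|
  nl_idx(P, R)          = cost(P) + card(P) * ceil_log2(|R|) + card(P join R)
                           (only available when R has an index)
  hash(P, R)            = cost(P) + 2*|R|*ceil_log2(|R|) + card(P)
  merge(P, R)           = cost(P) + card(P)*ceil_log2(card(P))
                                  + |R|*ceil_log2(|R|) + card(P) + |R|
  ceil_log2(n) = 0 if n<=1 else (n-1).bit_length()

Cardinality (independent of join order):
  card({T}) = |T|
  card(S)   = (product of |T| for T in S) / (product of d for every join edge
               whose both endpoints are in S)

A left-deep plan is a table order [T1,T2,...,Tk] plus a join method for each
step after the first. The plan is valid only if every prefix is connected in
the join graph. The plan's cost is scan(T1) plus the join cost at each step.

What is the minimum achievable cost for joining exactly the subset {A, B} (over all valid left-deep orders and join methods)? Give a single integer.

960

Selinger DP over subsets of {A,B}:
  {B}: scan cost=120, card=120
  {A}: scan cost=60, card=60
  {AB}: card=600; try (A,hash)→960, (B,merge)→1440, (A,merge)→1500, (B,hash)→1800, (B,nl)→7260, (A,nl)→7320; best=960 via (A,hash)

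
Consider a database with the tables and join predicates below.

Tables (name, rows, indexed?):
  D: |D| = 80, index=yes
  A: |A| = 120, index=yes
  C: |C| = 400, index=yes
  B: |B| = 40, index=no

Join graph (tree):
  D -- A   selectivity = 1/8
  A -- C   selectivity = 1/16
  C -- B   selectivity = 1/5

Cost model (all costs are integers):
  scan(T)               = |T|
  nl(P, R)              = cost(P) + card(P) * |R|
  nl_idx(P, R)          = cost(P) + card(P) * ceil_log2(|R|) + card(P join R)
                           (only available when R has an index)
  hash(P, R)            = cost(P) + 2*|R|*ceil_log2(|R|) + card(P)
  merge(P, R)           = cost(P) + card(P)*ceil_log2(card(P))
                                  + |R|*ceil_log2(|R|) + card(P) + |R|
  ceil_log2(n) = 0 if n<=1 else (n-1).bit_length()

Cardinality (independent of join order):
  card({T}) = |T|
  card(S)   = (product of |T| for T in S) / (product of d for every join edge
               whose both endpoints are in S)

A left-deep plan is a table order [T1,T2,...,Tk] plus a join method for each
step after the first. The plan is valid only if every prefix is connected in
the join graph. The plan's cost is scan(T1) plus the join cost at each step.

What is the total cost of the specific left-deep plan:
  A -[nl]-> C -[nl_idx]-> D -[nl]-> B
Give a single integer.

1299120

step 1: scan A: cost=120, card=120
step 2: join C via nl
    card(P join C) = 120*400/(16) = 3000
    cost = 120 + 120*400 = 48120
step 3: join D via nl_idx
    card(P join D) = 3000*80/(8) = 30000
    cost = 48120 + 3000*7 + 30000 = 99120
step 4: join B via nl
    card(P join B) = 30000*40/(5) = 240000
    cost = 99120 + 30000*40 = 1299120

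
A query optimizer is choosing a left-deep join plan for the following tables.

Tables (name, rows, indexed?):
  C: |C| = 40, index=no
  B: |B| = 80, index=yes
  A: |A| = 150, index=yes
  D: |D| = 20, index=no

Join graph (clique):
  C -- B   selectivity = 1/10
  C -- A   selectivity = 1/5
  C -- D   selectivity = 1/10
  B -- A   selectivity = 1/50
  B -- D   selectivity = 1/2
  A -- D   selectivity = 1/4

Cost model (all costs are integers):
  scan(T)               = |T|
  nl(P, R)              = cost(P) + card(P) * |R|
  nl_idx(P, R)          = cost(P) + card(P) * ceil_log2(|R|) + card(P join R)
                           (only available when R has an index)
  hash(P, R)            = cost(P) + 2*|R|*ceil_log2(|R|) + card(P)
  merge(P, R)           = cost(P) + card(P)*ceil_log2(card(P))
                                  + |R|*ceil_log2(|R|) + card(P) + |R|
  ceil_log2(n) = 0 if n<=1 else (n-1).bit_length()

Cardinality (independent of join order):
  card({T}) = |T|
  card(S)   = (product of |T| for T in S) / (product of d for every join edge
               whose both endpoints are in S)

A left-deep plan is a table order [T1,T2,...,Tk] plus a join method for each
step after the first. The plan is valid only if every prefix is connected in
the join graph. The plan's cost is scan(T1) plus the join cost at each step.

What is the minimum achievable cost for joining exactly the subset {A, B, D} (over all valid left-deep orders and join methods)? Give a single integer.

1400

Selinger DP over subsets of {A,B,D}:
  {B}: scan cost=80, card=80
  {A}: scan cost=150, card=150
  {D}: scan cost=20, card=20
  {AB}: card=240; try (A,nl_idx)→960, (B,hash)→1420, (B,nl_idx)→1440, (A,merge)→2070, (B,merge)→2140, (A,hash)→2560 …(+2); best=960 via (A,nl_idx)
  {BD}: card=800; try (D,hash)→360, (B,merge)→780, (D,merge)→840, (B,nl_idx)→960, (B,hash)→1160, (B,nl)→1620 …(+1); best=360 via (D,hash)
  {AD}: card=750; try (D,hash)→500, (A,nl_idx)→930, (A,merge)→1490, (D,merge)→1620, (A,hash)→2440, (A,nl)→3020 …(+1); best=500 via (D,hash)
  {ABD}: card=600; try (D,hash)→1400, (B,hash)→2370, (D,merge)→3240, (A,hash)→3560, (D,nl)→5760, (B,nl_idx)→6350 …(+5); best=1400 via (D,hash)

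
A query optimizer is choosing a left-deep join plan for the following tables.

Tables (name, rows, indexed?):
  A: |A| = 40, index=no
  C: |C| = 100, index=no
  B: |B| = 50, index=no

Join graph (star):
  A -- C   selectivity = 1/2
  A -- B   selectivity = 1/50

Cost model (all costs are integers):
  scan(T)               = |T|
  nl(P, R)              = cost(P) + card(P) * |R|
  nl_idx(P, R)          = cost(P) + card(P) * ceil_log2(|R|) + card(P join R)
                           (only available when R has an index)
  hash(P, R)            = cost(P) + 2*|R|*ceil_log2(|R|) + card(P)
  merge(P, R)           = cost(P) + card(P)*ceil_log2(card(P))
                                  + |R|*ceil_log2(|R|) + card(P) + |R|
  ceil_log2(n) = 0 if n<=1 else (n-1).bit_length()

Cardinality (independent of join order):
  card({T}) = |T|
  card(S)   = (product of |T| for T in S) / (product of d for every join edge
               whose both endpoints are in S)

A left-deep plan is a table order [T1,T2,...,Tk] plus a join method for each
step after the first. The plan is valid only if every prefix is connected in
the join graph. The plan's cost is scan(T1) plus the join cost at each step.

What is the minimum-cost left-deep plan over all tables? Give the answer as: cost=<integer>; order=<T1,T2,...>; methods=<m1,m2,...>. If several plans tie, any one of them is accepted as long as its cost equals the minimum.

cost=1660; order=B,A,C; methods=hash,merge

Selinger DP (subsets sized 1..n):
  {A}: scan cost=40, card=40
  {C}: scan cost=100, card=100
  {B}: scan cost=50, card=50
  {AC}: card=2000; try (A,hash)→680, (C,merge)→1120, (A,merge)→1180, (C,hash)→1480, (C,nl)→4040, (A,nl)→4100; best=680 via (A,hash)
  {AB}: card=40; try (A,hash)→580, (B,merge)→670, (B,hash)→680, (A,merge)→680, (B,nl)→2040, (A,nl)→2050; best=580 via (A,hash)
  {ABC}: card=2000; try (C,merge)→1660, (C,hash)→2020, (B,hash)→3280, (C,nl)→4580, (B,merge)→25030, (B,nl)→100680; best=1660 via (C,merge)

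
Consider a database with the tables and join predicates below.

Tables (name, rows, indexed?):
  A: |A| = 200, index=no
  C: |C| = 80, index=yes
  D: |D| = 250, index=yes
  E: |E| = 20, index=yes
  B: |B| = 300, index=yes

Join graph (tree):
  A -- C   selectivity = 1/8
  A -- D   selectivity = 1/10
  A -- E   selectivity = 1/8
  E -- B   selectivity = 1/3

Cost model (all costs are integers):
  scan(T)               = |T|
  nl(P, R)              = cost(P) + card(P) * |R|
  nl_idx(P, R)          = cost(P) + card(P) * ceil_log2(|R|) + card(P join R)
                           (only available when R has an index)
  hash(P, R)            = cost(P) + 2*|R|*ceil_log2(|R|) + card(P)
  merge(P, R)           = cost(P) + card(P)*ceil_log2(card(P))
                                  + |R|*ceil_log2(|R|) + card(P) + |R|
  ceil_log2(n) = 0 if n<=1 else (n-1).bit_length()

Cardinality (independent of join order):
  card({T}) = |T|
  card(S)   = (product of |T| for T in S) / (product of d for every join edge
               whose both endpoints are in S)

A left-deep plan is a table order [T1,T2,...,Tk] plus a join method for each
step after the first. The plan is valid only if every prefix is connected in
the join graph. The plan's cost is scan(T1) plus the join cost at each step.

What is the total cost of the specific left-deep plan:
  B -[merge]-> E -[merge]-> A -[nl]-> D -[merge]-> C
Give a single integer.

40029860

step 1: scan B: cost=300, card=300
step 2: join E via merge
    card(P join E) = 300*20/(3) = 2000
    cost = 300 + 300*9 + 20*5 + 300 + 20 = 3420
step 3: join A via merge
    card(P join A) = 2000*200/(8) = 50000
    cost = 3420 + 2000*11 + 200*8 + 2000 + 200 = 29220
step 4: join D via nl
    card(P join D) = 50000*250/(10) = 1250000
    cost = 29220 + 50000*250 = 12529220
step 5: join C via merge
    card(P join C) = 1250000*80/(8) = 12500000
    cost = 12529220 + 1250000*21 + 80*7 + 1250000 + 80 = 40029860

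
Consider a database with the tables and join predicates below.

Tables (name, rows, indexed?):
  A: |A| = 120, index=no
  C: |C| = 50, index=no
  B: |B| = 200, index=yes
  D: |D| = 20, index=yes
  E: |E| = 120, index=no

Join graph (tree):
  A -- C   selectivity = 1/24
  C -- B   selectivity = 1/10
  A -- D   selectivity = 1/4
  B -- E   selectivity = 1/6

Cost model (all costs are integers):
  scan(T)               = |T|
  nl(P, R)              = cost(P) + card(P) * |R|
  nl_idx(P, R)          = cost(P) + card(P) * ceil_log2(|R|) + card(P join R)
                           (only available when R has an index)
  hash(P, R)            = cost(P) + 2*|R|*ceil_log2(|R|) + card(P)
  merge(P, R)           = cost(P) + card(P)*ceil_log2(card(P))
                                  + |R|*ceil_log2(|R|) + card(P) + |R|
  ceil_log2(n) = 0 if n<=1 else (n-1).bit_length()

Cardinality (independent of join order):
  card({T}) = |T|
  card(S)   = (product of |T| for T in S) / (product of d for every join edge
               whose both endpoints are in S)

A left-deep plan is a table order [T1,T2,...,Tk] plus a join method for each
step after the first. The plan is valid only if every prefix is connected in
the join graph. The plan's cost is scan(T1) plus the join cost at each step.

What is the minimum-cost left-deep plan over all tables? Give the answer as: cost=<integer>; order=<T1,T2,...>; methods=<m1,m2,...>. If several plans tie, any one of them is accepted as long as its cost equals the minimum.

Selinger DP (subsets sized 1..n):
  {A}: scan cost=120, card=120
  {C}: scan cost=50, card=50
  {B}: scan cost=200, card=200
  {D}: scan cost=20, card=20
  {E}: scan cost=120, card=120
  {AC}: card=250; try (C,hash)→840, (A,merge)→1360, (C,merge)→1430, (A,hash)→1780, (A,nl)→6050, (C,nl)→6120; best=840 via (C,hash)
  {AD}: card=600; try (D,hash)→440, (A,merge)→1100, (D,merge)→1200, (D,nl_idx)→1320, (A,hash)→1720, (A,nl)→2420 …(+1); best=440 via (D,hash)
  {BC}: card=1000; try (C,hash)→1000, (B,nl_idx)→1450, (B,merge)→2200, (C,merge)→2350, (B,hash)→3300, (B,nl)→10050 …(+1); best=1000 via (C,hash)
  {BE}: card=4000; try (E,hash)→2080, (B,merge)→2880, (E,merge)→2960, (B,hash)→3440, (B,nl_idx)→5080, (B,nl)→24120 …(+1); best=2080 via (E,hash)
  {ABC}: card=5000; try (A,hash)→3680, (B,hash)→4290, (B,merge)→4890, (B,nl_idx)→7840, (A,merge)→12960, (B,nl)→50840 …(+1); best=3680 via (A,hash)
  {ACD}: card=1250; try (D,hash)→1290, (C,hash)→1640, (D,merge)→3210, (D,nl_idx)→3340, (D,nl)→5840, (C,merge)→7390 …(+1); best=1290 via (D,hash)
  {BCE}: card=20000; try (E,hash)→3680, (C,hash)→6680, (E,merge)→12960, (C,merge)→54430, (E,nl)→121000, (C,nl)→202080; best=3680 via (E,hash)
  {ABCD}: card=25000; try (B,hash)→5740, (D,hash)→8880, (B,merge)→18090, (B,nl_idx)→36290, (D,nl_idx)→53680, (D,merge)→73800 …(+2); best=5740 via (B,hash)
  {ABCE}: card=100000; try (E,hash)→10360, (A,hash)→25360, (E,merge)→74640, (A,merge)→324640, (E,nl)→603680, (A,nl)→2403680; best=10360 via (E,hash)
  {ABCDE}: card=500000; try (E,hash)→32420, (D,hash)→110560, (E,merge)→406700, (D,nl_idx)→1010360, (D,merge)→1810480, (D,nl)→2010360 …(+1); best=32420 via (E,hash)

cost=32420; order=A,C,D,B,E; methods=hash,hash,hash,hash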